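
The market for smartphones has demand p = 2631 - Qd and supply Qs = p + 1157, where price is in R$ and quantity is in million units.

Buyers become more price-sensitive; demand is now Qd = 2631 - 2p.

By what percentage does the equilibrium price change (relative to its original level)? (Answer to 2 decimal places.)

Initially, 2631 - p = p + 1157, so 1474 = 2p and p = 737, Q = 1894.
The new curves are Qd = 2631 - 2p (demand) and Qs = p + 1157 (supply).
Clearing the new market: 2631 - 2p = p + 1157, so p = 1474/3 ≈ 491.3333 and Q = 4945/3 ≈ 1648.3333.
%Δp = (491.3333 − 737) / 737 × 100 = -33.33%.

-33.33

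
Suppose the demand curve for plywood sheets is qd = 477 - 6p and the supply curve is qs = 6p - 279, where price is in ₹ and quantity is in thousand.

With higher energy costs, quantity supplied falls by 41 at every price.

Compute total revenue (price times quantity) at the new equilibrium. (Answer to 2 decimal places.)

Initially, 477 - 6p = 6p - 279, so 756 = 12p and p = 63, q = 99.
With the change applied: demand qd = 477 - 6p, supply qs = 6p - 320.
New equilibrium: 477 - 6p = 6p - 320 ⇒ 797 = 12p ⇒ p = 797/12 ≈ 66.4167, q = 78.5.
New expenditure = 66.4167 × 78.5 = 5213.71.

5213.71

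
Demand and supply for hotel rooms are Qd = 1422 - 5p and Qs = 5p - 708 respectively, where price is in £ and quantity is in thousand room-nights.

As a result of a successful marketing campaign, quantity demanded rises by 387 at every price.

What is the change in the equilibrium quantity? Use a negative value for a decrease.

+193.5

Initially, 1422 - 5p = 5p - 708, so 2130 = 10p and p = 213, Q = 357.
After the shift, demand is Qd = 1809 - 5p and supply is Qs = 5p - 708.
Clearing the new market: 1809 - 5p = 5p - 708, so p = 251.7 and Q = 550.5.
ΔQ = 550.5 − 357 = +193.5.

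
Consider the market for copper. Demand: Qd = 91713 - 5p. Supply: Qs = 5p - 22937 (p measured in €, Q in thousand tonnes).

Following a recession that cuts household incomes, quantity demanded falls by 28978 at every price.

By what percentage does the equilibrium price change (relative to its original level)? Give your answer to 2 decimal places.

Solve the original market: 91713 - 5p = 5p - 22937, hence p = 11465 and Q = 34388.
The new curves are Qd = 62735 - 5p (demand) and Qs = 5p - 22937 (supply).
Setting them equal: 62735 - 5p = 5p - 22937 → 85672 = 10p, so p = 8567.2 and Q = 19899.
%Δp = (8567.2 − 11465) / 11465 × 100 = -25.28%.

-25.28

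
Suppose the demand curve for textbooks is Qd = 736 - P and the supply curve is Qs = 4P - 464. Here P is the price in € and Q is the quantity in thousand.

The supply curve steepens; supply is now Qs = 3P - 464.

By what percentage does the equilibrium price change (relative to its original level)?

Solve the original market: 736 - P = 4P - 464, hence P = 240 and Q = 496.
After the shift, demand is Qd = 736 - P and supply is Qs = 3P - 464.
Equate the new curves: 736 - P = 3P - 464, giving 1200 = 4P, P = 300, Q = 436.
%ΔP = (300 − 240) / 240 × 100 = +25%.

+25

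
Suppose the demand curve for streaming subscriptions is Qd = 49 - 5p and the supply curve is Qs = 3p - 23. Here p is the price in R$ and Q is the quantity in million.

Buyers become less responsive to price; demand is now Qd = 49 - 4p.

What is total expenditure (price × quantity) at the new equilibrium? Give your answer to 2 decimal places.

80.82

Solve the original market: 49 - 5p = 3p - 23, hence p = 9 and Q = 4.
The new curves are Qd = 49 - 4p (demand) and Qs = 3p - 23 (supply).
New equilibrium: 49 - 4p = 3p - 23 ⇒ 72 = 7p ⇒ p = 72/7 ≈ 10.2857, Q = 55/7 ≈ 7.8571.
New expenditure = 10.2857 × 7.8571 = 80.82.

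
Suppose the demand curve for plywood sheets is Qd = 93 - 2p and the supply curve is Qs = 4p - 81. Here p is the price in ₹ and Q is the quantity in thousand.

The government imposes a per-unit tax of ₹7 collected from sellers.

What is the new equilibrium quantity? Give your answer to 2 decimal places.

Solve the original market: 93 - 2p = 4p - 81, hence p = 29 and Q = 35.
Since sellers keep the price net of the tax, the effective supply curve becomes Qs = 4p - 109.
New equilibrium: 93 - 2p = 4p - 109 ⇒ 202 = 6p ⇒ p = 101/3 ≈ 33.6667, Q = 77/3 ≈ 25.6667.

25.67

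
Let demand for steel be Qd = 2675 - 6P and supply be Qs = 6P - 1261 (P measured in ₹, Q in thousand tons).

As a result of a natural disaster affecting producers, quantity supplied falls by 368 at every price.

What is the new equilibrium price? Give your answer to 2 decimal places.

Original equilibrium: 2675 - 6P = 6P - 1261 gives 3936 = 12P, so P = 328 and Q = 707.
The shock moves the curves to Qd = 2675 - 6P and Qs = 6P - 1629.
Equate the new curves: 2675 - 6P = 6P - 1629, giving 4304 = 12P, P = 1076/3 ≈ 358.6667, Q = 523.

358.67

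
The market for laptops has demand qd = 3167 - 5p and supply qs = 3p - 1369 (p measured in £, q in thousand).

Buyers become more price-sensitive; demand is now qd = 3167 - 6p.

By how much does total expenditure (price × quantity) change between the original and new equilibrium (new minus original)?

-116172

Initially, 3167 - 5p = 3p - 1369, so 4536 = 8p and p = 567, q = 332.
With the change applied: demand qd = 3167 - 6p, supply qs = 3p - 1369.
Clearing the new market: 3167 - 6p = 3p - 1369, so p = 504 and q = 143.
Expenditure moves from 567×332 = 188244 to 504×143 = 72072; change = -116172.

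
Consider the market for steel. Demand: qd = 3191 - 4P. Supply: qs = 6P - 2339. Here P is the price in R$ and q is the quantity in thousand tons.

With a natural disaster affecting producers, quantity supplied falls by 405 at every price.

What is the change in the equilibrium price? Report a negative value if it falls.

Solve the original market: 3191 - 4P = 6P - 2339, hence P = 553 and q = 979.
The shock moves the curves to qd = 3191 - 4P and qs = 6P - 2744.
Clearing the new market: 3191 - 4P = 6P - 2744, so P = 593.5 and q = 817.
ΔP = 593.5 − 553 = +40.5.

+40.5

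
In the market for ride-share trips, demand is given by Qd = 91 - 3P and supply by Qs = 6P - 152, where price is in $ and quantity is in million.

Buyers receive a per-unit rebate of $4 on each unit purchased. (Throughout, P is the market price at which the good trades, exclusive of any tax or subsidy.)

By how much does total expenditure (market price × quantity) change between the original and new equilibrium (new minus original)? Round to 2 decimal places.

+240.00

Original equilibrium: 91 - 3P = 6P - 152 gives 243 = 9P, so P = 27 and Q = 10.
Since buyers' out-of-pocket price is the market price minus the rebate, the effective demand curve becomes Qd = 103 - 3P.
Equate the new curves: 103 - 3P = 6P - 152, giving 255 = 9P, P = 85/3 ≈ 28.3333, Q = 18.
Expenditure moves from 27×10 = 270 to 28.3333×18 = 510; change = +240.00.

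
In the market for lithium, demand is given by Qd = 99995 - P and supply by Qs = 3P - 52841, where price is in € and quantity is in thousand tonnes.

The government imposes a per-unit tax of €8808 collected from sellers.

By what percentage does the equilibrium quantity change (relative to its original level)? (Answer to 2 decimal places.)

-10.69

Original equilibrium: 99995 - P = 3P - 52841 gives 152836 = 4P, so P = 38209 and Q = 61786.
Since sellers keep the price net of the tax, the effective supply curve becomes Qs = 3P - 79265.
Equate the new curves: 99995 - P = 3P - 79265, giving 179260 = 4P, P = 44815, Q = 55180.
%ΔQ = (55180 − 61786) / 61786 × 100 = -10.69%.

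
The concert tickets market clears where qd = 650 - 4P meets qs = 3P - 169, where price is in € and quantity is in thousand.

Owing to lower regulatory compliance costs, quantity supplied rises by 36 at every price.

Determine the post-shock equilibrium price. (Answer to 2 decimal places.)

Initially, 650 - 4P = 3P - 169, so 819 = 7P and P = 117, q = 182.
The new curves are qd = 650 - 4P (demand) and qs = 3P - 133 (supply).
New equilibrium: 650 - 4P = 3P - 133 ⇒ 783 = 7P ⇒ P = 783/7 ≈ 111.8571, q = 1418/7 ≈ 202.5714.

111.86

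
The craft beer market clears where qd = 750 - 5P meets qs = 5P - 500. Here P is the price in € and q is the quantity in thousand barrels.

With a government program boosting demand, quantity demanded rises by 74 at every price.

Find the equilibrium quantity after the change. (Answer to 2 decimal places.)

Original equilibrium: 750 - 5P = 5P - 500 gives 1250 = 10P, so P = 125 and q = 125.
After the shift, demand is qd = 824 - 5P and supply is qs = 5P - 500.
New equilibrium: 824 - 5P = 5P - 500 ⇒ 1324 = 10P ⇒ P = 132.4, q = 162.

162.00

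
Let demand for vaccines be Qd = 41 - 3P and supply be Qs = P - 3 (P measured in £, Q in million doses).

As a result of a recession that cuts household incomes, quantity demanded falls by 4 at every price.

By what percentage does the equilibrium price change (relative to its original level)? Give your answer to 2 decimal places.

-9.09

Initially, 41 - 3P = P - 3, so 44 = 4P and P = 11, Q = 8.
The new curves are Qd = 37 - 3P (demand) and Qs = P - 3 (supply).
Clearing the new market: 37 - 3P = P - 3, so P = 10 and Q = 7.
%ΔP = (10 − 11) / 11 × 100 = -9.09%.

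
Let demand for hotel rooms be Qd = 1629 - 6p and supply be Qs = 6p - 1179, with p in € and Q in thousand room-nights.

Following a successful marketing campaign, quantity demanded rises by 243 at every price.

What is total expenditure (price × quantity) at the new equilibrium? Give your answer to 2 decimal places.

88097.63

Before the shock: 1629 - 6p = 6p - 1179 ⇒ 2808 = 12p ⇒ p = 234, Q = 225.
With the change applied: demand Qd = 1872 - 6p, supply Qs = 6p - 1179.
Setting them equal: 1872 - 6p = 6p - 1179 → 3051 = 12p, so p = 254.25 and Q = 346.5.
New expenditure = 254.25 × 346.5 = 88097.63.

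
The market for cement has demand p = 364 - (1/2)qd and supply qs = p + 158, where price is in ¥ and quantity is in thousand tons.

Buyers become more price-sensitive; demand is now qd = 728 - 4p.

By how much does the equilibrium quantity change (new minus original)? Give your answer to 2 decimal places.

Original equilibrium: 728 - 2p = p + 158 gives 570 = 3p, so p = 190 and q = 348.
With the change applied: demand qd = 728 - 4p, supply qs = p + 158.
Setting them equal: 728 - 4p = p + 158 → 570 = 5p, so p = 114 and q = 272.
Δq = 272 − 348 = -76.00.

-76.00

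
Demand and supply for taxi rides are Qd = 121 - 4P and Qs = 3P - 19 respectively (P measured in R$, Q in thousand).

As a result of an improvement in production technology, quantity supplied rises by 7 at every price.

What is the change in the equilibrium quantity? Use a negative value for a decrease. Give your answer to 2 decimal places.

Original equilibrium: 121 - 4P = 3P - 19 gives 140 = 7P, so P = 20 and Q = 41.
The new curves are Qd = 121 - 4P (demand) and Qs = 3P - 12 (supply).
Setting them equal: 121 - 4P = 3P - 12 → 133 = 7P, so P = 19 and Q = 45.
ΔQ = 45 − 41 = +4.00.

+4.00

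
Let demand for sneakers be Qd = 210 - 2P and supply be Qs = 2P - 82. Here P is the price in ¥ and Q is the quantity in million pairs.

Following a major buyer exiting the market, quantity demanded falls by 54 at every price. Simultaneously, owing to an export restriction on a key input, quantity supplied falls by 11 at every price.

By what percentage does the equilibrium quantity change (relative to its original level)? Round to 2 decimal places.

Original equilibrium: 210 - 2P = 2P - 82 gives 292 = 4P, so P = 73 and Q = 64.
The new curves are Qd = 156 - 2P (demand) and Qs = 2P - 93 (supply).
Setting them equal: 156 - 2P = 2P - 93 → 249 = 4P, so P = 62.25 and Q = 31.5.
%ΔQ = (31.5 − 64) / 64 × 100 = -50.78%.

-50.78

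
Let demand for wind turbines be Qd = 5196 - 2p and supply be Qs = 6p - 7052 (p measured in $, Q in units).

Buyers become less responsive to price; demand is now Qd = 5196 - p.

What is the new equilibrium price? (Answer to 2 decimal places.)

Solve the original market: 5196 - 2p = 6p - 7052, hence p = 1531 and Q = 2134.
With the change applied: demand Qd = 5196 - p, supply Qs = 6p - 7052.
Equate the new curves: 5196 - p = 6p - 7052, giving 12248 = 7p, p = 12248/7 ≈ 1749.7143, Q = 24124/7 ≈ 3446.2857.

1749.71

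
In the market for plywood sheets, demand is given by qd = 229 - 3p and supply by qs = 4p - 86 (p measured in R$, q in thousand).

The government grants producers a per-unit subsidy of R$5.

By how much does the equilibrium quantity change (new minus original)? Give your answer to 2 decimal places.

Solve the original market: 229 - 3p = 4p - 86, hence p = 45 and q = 94.
Since sellers receive the price plus the subsidy, the effective supply curve becomes qs = 4p - 66.
Equate the new curves: 229 - 3p = 4p - 66, giving 295 = 7p, p = 295/7 ≈ 42.1429, q = 718/7 ≈ 102.5714.
Δq = 102.5714 − 94 = +8.57.

+8.57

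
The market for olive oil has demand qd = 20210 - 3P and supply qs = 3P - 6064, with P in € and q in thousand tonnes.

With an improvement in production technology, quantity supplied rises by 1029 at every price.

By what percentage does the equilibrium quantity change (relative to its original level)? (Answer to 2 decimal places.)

+7.27

Initially, 20210 - 3P = 3P - 6064, so 26274 = 6P and P = 4379, q = 7073.
The shock moves the curves to qd = 20210 - 3P and qs = 3P - 5035.
Equate the new curves: 20210 - 3P = 3P - 5035, giving 25245 = 6P, P = 4207.5, q = 7587.5.
%Δq = (7587.5 − 7073) / 7073 × 100 = +7.27%.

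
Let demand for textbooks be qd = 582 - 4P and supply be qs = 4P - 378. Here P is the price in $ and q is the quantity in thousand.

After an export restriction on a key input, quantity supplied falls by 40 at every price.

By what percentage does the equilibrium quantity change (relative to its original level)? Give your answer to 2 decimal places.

Original equilibrium: 582 - 4P = 4P - 378 gives 960 = 8P, so P = 120 and q = 102.
The new curves are qd = 582 - 4P (demand) and qs = 4P - 418 (supply).
Clearing the new market: 582 - 4P = 4P - 418, so P = 125 and q = 82.
%Δq = (82 − 102) / 102 × 100 = -19.61%.

-19.61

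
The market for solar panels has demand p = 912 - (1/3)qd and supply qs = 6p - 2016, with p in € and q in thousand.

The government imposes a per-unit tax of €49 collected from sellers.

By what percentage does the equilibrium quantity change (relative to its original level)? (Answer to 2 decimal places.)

Solve the original market: 2736 - 3p = 6p - 2016, hence p = 528 and q = 1152.
Since sellers keep the price net of the tax, the effective supply curve becomes qs = 6p - 2310.
Setting them equal: 2736 - 3p = 6p - 2310 → 5046 = 9p, so p = 1682/3 ≈ 560.6667 and q = 1054.
%Δq = (1054 − 1152) / 1152 × 100 = -8.51%.

-8.51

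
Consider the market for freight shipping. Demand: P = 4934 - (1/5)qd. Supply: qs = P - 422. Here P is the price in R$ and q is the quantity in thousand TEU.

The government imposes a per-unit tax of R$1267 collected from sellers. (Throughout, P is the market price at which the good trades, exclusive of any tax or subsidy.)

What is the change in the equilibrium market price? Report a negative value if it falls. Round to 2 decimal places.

Before the shock: 24670 - 5P = P - 422 ⇒ 25092 = 6P ⇒ P = 4182, q = 3760.
Since sellers keep the price net of the tax, the effective supply curve becomes qs = P - 1689.
Clearing the new market: 24670 - 5P = P - 1689, so P = 26359/6 ≈ 4393.1667 and q = 16225/6 ≈ 2704.1667.
ΔP = 4393.1667 − 4182 = +211.17.

+211.17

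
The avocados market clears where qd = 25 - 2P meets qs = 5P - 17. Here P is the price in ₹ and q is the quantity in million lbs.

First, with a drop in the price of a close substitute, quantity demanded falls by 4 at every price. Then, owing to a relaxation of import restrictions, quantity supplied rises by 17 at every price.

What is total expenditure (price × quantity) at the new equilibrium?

Initially, 25 - 2P = 5P - 17, so 42 = 7P and P = 6, q = 13.
The shock moves the curves to qd = 21 - 2P and qs = 5P.
Setting them equal: 21 - 2P = 5P → 21 = 7P, so P = 3 and q = 15.
New expenditure = 3 × 15 = 45.

45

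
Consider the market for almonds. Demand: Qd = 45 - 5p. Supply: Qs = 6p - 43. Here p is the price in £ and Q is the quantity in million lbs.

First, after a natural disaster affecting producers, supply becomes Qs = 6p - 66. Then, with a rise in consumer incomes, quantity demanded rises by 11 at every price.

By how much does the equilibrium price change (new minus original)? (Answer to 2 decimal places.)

+3.09

Before the shock: 45 - 5p = 6p - 43 ⇒ 88 = 11p ⇒ p = 8, Q = 5.
The new curves are Qd = 56 - 5p (demand) and Qs = 6p - 66 (supply).
Clearing the new market: 56 - 5p = 6p - 66, so p = 122/11 ≈ 11.0909 and Q = 6/11 ≈ 0.5455.
Δp = 11.0909 − 8 = +3.09.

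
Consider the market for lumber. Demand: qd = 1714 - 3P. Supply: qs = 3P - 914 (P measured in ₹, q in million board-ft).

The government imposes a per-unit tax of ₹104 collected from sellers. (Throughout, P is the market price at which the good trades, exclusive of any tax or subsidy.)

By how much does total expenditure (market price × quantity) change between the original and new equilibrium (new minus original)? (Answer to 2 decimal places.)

Original equilibrium: 1714 - 3P = 3P - 914 gives 2628 = 6P, so P = 438 and q = 400.
Since sellers keep the price net of the tax, the effective supply curve becomes qs = 3P - 1226.
Setting them equal: 1714 - 3P = 3P - 1226 → 2940 = 6P, so P = 490 and q = 244.
Expenditure moves from 438×400 = 175200 to 490×244 = 119560; change = -55640.00.

-55640.00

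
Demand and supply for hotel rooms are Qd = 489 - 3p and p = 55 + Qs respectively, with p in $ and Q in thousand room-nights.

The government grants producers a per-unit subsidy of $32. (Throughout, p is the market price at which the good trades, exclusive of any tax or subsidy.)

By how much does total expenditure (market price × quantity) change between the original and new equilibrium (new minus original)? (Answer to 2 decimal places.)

+2424.00

Solve the original market: 489 - 3p = p - 55, hence p = 136 and Q = 81.
Since sellers receive the price plus the subsidy, the effective supply curve becomes Qs = p - 23.
Setting them equal: 489 - 3p = p - 23 → 512 = 4p, so p = 128 and Q = 105.
Expenditure moves from 136×81 = 11016 to 128×105 = 13440; change = +2424.00.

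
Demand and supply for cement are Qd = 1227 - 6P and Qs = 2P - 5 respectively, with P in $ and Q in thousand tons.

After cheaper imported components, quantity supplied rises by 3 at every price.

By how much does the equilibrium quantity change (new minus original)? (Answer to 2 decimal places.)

+2.25

Solve the original market: 1227 - 6P = 2P - 5, hence P = 154 and Q = 303.
The new curves are Qd = 1227 - 6P (demand) and Qs = 2P - 2 (supply).
Clearing the new market: 1227 - 6P = 2P - 2, so P = 153.625 and Q = 305.25.
ΔQ = 305.25 − 303 = +2.25.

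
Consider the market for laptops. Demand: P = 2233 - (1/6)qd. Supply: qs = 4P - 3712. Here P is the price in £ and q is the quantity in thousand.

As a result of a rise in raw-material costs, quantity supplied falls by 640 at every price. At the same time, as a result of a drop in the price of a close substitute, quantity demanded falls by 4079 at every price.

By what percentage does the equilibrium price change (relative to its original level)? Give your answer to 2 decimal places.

Initially, 13398 - 6P = 4P - 3712, so 17110 = 10P and P = 1711, q = 3132.
The shock moves the curves to qd = 9319 - 6P and qs = 4P - 4352.
Equate the new curves: 9319 - 6P = 4P - 4352, giving 13671 = 10P, P = 1367.1, q = 1116.4.
%ΔP = (1367.1 − 1711) / 1711 × 100 = -20.10%.

-20.10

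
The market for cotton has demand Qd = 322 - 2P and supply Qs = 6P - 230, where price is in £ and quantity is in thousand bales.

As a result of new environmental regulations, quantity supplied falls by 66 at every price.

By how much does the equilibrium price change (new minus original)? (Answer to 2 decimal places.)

Before the shock: 322 - 2P = 6P - 230 ⇒ 552 = 8P ⇒ P = 69, Q = 184.
After the shift, demand is Qd = 322 - 2P and supply is Qs = 6P - 296.
Equate the new curves: 322 - 2P = 6P - 296, giving 618 = 8P, P = 77.25, Q = 167.5.
ΔP = 77.25 − 69 = +8.25.

+8.25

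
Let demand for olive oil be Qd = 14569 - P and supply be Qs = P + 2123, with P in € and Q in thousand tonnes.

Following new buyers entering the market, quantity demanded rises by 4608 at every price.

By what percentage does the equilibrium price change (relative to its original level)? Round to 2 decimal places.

+37.02

Solve the original market: 14569 - P = P + 2123, hence P = 6223 and Q = 8346.
The shock moves the curves to Qd = 19177 - P and Qs = P + 2123.
New equilibrium: 19177 - P = P + 2123 ⇒ 17054 = 2P ⇒ P = 8527, Q = 10650.
%ΔP = (8527 − 6223) / 6223 × 100 = +37.02%.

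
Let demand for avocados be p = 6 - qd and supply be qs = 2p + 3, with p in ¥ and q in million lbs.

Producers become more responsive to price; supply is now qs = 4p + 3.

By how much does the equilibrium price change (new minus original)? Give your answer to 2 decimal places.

-0.40

Original equilibrium: 6 - p = 2p + 3 gives 3 = 3p, so p = 1 and q = 5.
The shock moves the curves to qd = 6 - p and qs = 4p + 3.
New equilibrium: 6 - p = 4p + 3 ⇒ 3 = 5p ⇒ p = 0.6, q = 5.4.
Δp = 0.6 − 1 = -0.40.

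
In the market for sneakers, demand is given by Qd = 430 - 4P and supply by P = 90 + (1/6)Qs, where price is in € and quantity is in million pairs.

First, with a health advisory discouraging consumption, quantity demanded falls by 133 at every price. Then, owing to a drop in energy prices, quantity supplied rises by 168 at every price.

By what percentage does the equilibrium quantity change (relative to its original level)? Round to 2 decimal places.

-30.00

Before the shock: 430 - 4P = 6P - 540 ⇒ 970 = 10P ⇒ P = 97, Q = 42.
With the change applied: demand Qd = 297 - 4P, supply Qs = 6P - 372.
Equate the new curves: 297 - 4P = 6P - 372, giving 669 = 10P, P = 66.9, Q = 29.4.
%ΔQ = (29.4 − 42) / 42 × 100 = -30.00%.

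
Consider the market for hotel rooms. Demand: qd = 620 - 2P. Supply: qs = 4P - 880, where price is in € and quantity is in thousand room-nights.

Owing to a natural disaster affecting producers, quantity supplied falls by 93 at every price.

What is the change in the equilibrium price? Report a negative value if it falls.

+15.5

Initially, 620 - 2P = 4P - 880, so 1500 = 6P and P = 250, q = 120.
After the shift, demand is qd = 620 - 2P and supply is qs = 4P - 973.
New equilibrium: 620 - 2P = 4P - 973 ⇒ 1593 = 6P ⇒ P = 265.5, q = 89.
ΔP = 265.5 − 250 = +15.5.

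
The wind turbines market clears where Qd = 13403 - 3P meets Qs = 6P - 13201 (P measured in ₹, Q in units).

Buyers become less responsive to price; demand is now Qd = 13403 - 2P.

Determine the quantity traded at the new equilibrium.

Solve the original market: 13403 - 3P = 6P - 13201, hence P = 2956 and Q = 4535.
With the change applied: demand Qd = 13403 - 2P, supply Qs = 6P - 13201.
New equilibrium: 13403 - 2P = 6P - 13201 ⇒ 26604 = 8P ⇒ P = 3325.5, Q = 6752.

6752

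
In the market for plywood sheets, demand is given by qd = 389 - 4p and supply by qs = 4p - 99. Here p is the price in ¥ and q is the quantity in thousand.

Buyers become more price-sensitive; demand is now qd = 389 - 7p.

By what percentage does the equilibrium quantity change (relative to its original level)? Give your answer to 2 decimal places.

-45.89

Solve the original market: 389 - 4p = 4p - 99, hence p = 61 and q = 145.
The new curves are qd = 389 - 7p (demand) and qs = 4p - 99 (supply).
Setting them equal: 389 - 7p = 4p - 99 → 488 = 11p, so p = 488/11 ≈ 44.3636 and q = 863/11 ≈ 78.4545.
%Δq = (78.4545 − 145) / 145 × 100 = -45.89%.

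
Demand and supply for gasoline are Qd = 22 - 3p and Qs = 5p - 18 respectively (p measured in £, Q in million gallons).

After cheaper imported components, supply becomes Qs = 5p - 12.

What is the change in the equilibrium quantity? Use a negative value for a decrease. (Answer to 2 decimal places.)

+2.25

Before the shock: 22 - 3p = 5p - 18 ⇒ 40 = 8p ⇒ p = 5, Q = 7.
After the shift, demand is Qd = 22 - 3p and supply is Qs = 5p - 12.
Equate the new curves: 22 - 3p = 5p - 12, giving 34 = 8p, p = 4.25, Q = 9.25.
ΔQ = 9.25 − 7 = +2.25.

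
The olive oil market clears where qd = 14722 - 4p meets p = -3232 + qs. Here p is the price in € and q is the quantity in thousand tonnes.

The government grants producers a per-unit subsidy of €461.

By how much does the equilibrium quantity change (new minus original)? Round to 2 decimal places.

+368.80

Solve the original market: 14722 - 4p = p + 3232, hence p = 2298 and q = 5530.
Since sellers receive the price plus the subsidy, the effective supply curve becomes qs = p + 3693.
Equate the new curves: 14722 - 4p = p + 3693, giving 11029 = 5p, p = 2205.8, q = 5898.8.
Δq = 5898.8 − 5530 = +368.80.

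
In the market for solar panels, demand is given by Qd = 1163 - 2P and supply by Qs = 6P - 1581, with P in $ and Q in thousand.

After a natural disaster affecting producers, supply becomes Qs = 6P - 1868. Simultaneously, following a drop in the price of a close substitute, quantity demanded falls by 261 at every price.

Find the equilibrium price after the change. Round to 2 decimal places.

346.25

Initially, 1163 - 2P = 6P - 1581, so 2744 = 8P and P = 343, Q = 477.
After the shift, demand is Qd = 902 - 2P and supply is Qs = 6P - 1868.
New equilibrium: 902 - 2P = 6P - 1868 ⇒ 2770 = 8P ⇒ P = 346.25, Q = 209.5.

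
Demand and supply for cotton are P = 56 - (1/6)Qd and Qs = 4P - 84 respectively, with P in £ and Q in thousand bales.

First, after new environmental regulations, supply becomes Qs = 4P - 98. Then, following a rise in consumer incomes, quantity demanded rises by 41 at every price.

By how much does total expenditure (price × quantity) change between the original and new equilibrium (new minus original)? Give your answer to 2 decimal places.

+842.00

Initially, 336 - 6P = 4P - 84, so 420 = 10P and P = 42, Q = 84.
The shock moves the curves to Qd = 377 - 6P and Qs = 4P - 98.
New equilibrium: 377 - 6P = 4P - 98 ⇒ 475 = 10P ⇒ P = 47.5, Q = 92.
Expenditure moves from 42×84 = 3528 to 47.5×92 = 4370; change = +842.00.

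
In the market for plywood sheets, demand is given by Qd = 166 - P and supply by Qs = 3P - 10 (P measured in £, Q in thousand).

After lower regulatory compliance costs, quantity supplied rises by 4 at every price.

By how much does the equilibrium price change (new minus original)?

-1

Initially, 166 - P = 3P - 10, so 176 = 4P and P = 44, Q = 122.
With the change applied: demand Qd = 166 - P, supply Qs = 3P - 6.
Setting them equal: 166 - P = 3P - 6 → 172 = 4P, so P = 43 and Q = 123.
ΔP = 43 − 44 = -1.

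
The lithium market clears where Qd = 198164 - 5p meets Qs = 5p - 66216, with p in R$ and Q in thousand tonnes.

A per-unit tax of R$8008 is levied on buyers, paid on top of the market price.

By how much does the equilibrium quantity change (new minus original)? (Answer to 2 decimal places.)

-20020.00

Before the shock: 198164 - 5p = 5p - 66216 ⇒ 264380 = 10p ⇒ p = 26438, Q = 65974.
Since buyers pay the price plus the tax, the effective demand curve becomes Qd = 158124 - 5p.
Clearing the new market: 158124 - 5p = 5p - 66216, so p = 22434 and Q = 45954.
ΔQ = 45954 − 65974 = -20020.00.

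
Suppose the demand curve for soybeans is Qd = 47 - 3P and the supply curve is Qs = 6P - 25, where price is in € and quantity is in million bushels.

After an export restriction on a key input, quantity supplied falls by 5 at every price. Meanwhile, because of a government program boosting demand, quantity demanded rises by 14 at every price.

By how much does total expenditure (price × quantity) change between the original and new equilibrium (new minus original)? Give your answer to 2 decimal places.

Initially, 47 - 3P = 6P - 25, so 72 = 9P and P = 8, Q = 23.
The shock moves the curves to Qd = 61 - 3P and Qs = 6P - 30.
New equilibrium: 61 - 3P = 6P - 30 ⇒ 91 = 9P ⇒ P = 91/9 ≈ 10.1111, Q = 92/3 ≈ 30.6667.
Expenditure moves from 8×23 = 184 to 10.1111×30.6667 = 310.0741; change = +126.07.

+126.07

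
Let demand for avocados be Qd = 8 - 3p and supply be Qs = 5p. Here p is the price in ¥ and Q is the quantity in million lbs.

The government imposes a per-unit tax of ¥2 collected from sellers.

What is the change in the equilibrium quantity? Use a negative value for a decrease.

Initially, 8 - 3p = 5p, so 8 = 8p and p = 1, Q = 5.
Since sellers keep the price net of the tax, the effective supply curve becomes Qs = 5p - 10.
Setting them equal: 8 - 3p = 5p - 10 → 18 = 8p, so p = 2.25 and Q = 1.25.
ΔQ = 1.25 − 5 = -3.75.

-3.75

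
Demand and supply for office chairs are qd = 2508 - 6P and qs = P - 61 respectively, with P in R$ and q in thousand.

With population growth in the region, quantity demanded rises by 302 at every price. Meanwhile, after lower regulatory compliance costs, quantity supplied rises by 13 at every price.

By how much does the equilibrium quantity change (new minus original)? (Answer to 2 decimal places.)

+54.29

Before the shock: 2508 - 6P = P - 61 ⇒ 2569 = 7P ⇒ P = 367, q = 306.
After the shift, demand is qd = 2810 - 6P and supply is qs = P - 48.
Clearing the new market: 2810 - 6P = P - 48, so P = 2858/7 ≈ 408.2857 and q = 2522/7 ≈ 360.2857.
Δq = 360.2857 − 306 = +54.29.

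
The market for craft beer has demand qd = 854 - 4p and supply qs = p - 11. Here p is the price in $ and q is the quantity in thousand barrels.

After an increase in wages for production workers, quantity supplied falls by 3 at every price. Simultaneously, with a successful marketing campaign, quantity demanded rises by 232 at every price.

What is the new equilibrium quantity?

206

Before the shock: 854 - 4p = p - 11 ⇒ 865 = 5p ⇒ p = 173, q = 162.
The new curves are qd = 1086 - 4p (demand) and qs = p - 14 (supply).
Setting them equal: 1086 - 4p = p - 14 → 1100 = 5p, so p = 220 and q = 206.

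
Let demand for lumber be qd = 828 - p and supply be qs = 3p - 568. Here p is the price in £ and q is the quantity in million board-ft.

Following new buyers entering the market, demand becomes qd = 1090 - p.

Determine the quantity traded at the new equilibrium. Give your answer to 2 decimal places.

Original equilibrium: 828 - p = 3p - 568 gives 1396 = 4p, so p = 349 and q = 479.
After the shift, demand is qd = 1090 - p and supply is qs = 3p - 568.
Equate the new curves: 1090 - p = 3p - 568, giving 1658 = 4p, p = 414.5, q = 675.5.

675.50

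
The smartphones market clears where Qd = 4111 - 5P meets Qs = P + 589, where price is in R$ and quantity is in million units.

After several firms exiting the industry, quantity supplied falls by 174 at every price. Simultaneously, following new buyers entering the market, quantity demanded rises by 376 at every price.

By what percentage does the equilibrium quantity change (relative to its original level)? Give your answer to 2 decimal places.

Initially, 4111 - 5P = P + 589, so 3522 = 6P and P = 587, Q = 1176.
After the shift, demand is Qd = 4487 - 5P and supply is Qs = P + 415.
Clearing the new market: 4487 - 5P = P + 415, so P = 2036/3 ≈ 678.6667 and Q = 3281/3 ≈ 1093.6667.
%ΔQ = (1093.6667 − 1176) / 1176 × 100 = -7.00%.

-7.00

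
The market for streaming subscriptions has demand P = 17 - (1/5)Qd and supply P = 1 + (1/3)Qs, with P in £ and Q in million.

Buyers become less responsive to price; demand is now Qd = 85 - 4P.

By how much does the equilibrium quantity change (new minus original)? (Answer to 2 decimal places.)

+4.71

Before the shock: 85 - 5P = 3P - 3 ⇒ 88 = 8P ⇒ P = 11, Q = 30.
The shock moves the curves to Qd = 85 - 4P and Qs = 3P - 3.
New equilibrium: 85 - 4P = 3P - 3 ⇒ 88 = 7P ⇒ P = 88/7 ≈ 12.5714, Q = 243/7 ≈ 34.7143.
ΔQ = 34.7143 − 30 = +4.71.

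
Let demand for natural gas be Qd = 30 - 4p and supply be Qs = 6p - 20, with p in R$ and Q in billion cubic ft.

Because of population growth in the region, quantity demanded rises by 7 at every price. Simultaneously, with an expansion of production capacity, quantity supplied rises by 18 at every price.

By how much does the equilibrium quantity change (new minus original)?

+11.4

Original equilibrium: 30 - 4p = 6p - 20 gives 50 = 10p, so p = 5 and Q = 10.
The new curves are Qd = 37 - 4p (demand) and Qs = 6p - 2 (supply).
Clearing the new market: 37 - 4p = 6p - 2, so p = 3.9 and Q = 21.4.
ΔQ = 21.4 − 10 = +11.4.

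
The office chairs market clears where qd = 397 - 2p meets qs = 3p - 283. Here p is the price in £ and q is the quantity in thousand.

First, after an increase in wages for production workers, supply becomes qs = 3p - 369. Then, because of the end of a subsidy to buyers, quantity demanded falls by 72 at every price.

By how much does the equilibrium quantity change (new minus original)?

-77.6

Initially, 397 - 2p = 3p - 283, so 680 = 5p and p = 136, q = 125.
The new curves are qd = 325 - 2p (demand) and qs = 3p - 369 (supply).
New equilibrium: 325 - 2p = 3p - 369 ⇒ 694 = 5p ⇒ p = 138.8, q = 47.4.
Δq = 47.4 − 125 = -77.6.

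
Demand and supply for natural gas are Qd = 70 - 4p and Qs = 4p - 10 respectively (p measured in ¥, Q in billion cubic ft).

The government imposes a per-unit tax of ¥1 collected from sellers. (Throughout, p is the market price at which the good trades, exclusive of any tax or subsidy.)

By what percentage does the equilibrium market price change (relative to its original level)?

Solve the original market: 70 - 4p = 4p - 10, hence p = 10 and Q = 30.
Since sellers keep the price net of the tax, the effective supply curve becomes Qs = 4p - 14.
Setting them equal: 70 - 4p = 4p - 14 → 84 = 8p, so p = 10.5 and Q = 28.
%Δp = (10.5 − 10) / 10 × 100 = +5%.

+5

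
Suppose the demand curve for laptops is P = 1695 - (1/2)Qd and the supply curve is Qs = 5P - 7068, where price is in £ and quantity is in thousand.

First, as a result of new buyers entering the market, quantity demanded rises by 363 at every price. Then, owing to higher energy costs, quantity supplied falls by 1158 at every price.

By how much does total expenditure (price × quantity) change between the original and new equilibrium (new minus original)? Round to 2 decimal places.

-35130.31

Original equilibrium: 3390 - 2P = 5P - 7068 gives 10458 = 7P, so P = 1494 and Q = 402.
After the shift, demand is Qd = 3753 - 2P and supply is Qs = 5P - 8226.
Setting them equal: 3753 - 2P = 5P - 8226 → 11979 = 7P, so P = 11979/7 ≈ 1711.2857 and Q = 2313/7 ≈ 330.4286.
Expenditure moves from 1494×402 = 600588 to 1711.2857×330.4286 = 565457.6939; change = -35130.31.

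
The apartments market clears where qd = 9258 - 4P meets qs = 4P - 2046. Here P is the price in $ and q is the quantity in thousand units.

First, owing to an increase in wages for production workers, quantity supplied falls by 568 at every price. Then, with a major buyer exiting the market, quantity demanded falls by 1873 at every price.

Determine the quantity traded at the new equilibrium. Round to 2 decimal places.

2385.50

Before the shock: 9258 - 4P = 4P - 2046 ⇒ 11304 = 8P ⇒ P = 1413, q = 3606.
The new curves are qd = 7385 - 4P (demand) and qs = 4P - 2614 (supply).
Clearing the new market: 7385 - 4P = 4P - 2614, so P = 1249.875 and q = 2385.5.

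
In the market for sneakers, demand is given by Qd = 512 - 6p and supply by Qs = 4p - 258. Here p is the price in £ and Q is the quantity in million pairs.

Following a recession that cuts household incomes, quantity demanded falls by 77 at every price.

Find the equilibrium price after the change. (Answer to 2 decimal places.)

69.30

Initially, 512 - 6p = 4p - 258, so 770 = 10p and p = 77, Q = 50.
The new curves are Qd = 435 - 6p (demand) and Qs = 4p - 258 (supply).
Clearing the new market: 435 - 6p = 4p - 258, so p = 69.3 and Q = 19.2.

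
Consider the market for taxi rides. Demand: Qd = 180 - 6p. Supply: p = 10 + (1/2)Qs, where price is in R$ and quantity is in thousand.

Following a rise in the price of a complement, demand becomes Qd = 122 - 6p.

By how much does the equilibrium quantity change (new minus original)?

Before the shock: 180 - 6p = 2p - 20 ⇒ 200 = 8p ⇒ p = 25, Q = 30.
With the change applied: demand Qd = 122 - 6p, supply Qs = 2p - 20.
Clearing the new market: 122 - 6p = 2p - 20, so p = 17.75 and Q = 15.5.
ΔQ = 15.5 − 30 = -14.5.

-14.5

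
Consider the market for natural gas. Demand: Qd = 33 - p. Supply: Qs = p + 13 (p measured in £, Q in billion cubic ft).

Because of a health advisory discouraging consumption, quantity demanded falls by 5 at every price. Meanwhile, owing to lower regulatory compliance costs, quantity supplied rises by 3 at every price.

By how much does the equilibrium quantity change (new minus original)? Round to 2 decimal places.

-1.00

Before the shock: 33 - p = p + 13 ⇒ 20 = 2p ⇒ p = 10, Q = 23.
After the shift, demand is Qd = 28 - p and supply is Qs = p + 16.
Equate the new curves: 28 - p = p + 16, giving 12 = 2p, p = 6, Q = 22.
ΔQ = 22 − 23 = -1.00.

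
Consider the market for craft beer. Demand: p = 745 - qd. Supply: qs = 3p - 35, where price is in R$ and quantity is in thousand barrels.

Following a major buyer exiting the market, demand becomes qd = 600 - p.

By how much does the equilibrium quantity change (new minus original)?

Before the shock: 745 - p = 3p - 35 ⇒ 780 = 4p ⇒ p = 195, q = 550.
The new curves are qd = 600 - p (demand) and qs = 3p - 35 (supply).
Equate the new curves: 600 - p = 3p - 35, giving 635 = 4p, p = 158.75, q = 441.25.
Δq = 441.25 − 550 = -108.75.

-108.75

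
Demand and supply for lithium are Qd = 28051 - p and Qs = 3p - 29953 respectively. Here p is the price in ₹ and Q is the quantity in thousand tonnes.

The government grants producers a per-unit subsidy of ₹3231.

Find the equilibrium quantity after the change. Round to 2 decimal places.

15973.25

Initially, 28051 - p = 3p - 29953, so 58004 = 4p and p = 14501, Q = 13550.
Since sellers receive the price plus the subsidy, the effective supply curve becomes Qs = 3p - 20260.
Equate the new curves: 28051 - p = 3p - 20260, giving 48311 = 4p, p = 12077.75, Q = 15973.25.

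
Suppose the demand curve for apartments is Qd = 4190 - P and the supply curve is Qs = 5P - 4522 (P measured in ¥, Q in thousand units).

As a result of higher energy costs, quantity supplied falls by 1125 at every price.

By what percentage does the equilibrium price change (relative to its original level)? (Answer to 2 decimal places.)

+12.91

Original equilibrium: 4190 - P = 5P - 4522 gives 8712 = 6P, so P = 1452 and Q = 2738.
The shock moves the curves to Qd = 4190 - P and Qs = 5P - 5647.
Equate the new curves: 4190 - P = 5P - 5647, giving 9837 = 6P, P = 1639.5, Q = 2550.5.
%ΔP = (1639.5 − 1452) / 1452 × 100 = +12.91%.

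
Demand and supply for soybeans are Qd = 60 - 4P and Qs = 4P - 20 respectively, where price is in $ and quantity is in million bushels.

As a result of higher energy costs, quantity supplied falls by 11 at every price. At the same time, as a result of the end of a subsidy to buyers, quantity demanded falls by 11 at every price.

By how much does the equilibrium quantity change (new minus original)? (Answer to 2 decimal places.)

Solve the original market: 60 - 4P = 4P - 20, hence P = 10 and Q = 20.
The shock moves the curves to Qd = 49 - 4P and Qs = 4P - 31.
Setting them equal: 49 - 4P = 4P - 31 → 80 = 8P, so P = 10 and Q = 9.
ΔQ = 9 − 20 = -11.00.

-11.00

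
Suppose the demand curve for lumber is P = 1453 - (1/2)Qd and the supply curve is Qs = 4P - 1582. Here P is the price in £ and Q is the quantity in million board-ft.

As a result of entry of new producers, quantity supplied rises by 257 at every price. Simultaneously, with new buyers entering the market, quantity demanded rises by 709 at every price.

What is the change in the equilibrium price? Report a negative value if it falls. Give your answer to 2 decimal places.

+75.33

Before the shock: 2906 - 2P = 4P - 1582 ⇒ 4488 = 6P ⇒ P = 748, Q = 1410.
The shock moves the curves to Qd = 3615 - 2P and Qs = 4P - 1325.
Setting them equal: 3615 - 2P = 4P - 1325 → 4940 = 6P, so P = 2470/3 ≈ 823.3333 and Q = 5905/3 ≈ 1968.3333.
ΔP = 823.3333 − 748 = +75.33.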